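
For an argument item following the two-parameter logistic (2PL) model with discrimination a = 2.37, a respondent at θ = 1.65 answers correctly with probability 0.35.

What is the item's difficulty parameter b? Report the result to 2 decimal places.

1.91

P(θ) = 1 / (1 + exp(−a(θ − b)))
logit(0.35) = ln(0.35/0.65) = -0.6190
b = θ − logit/(a) = 1.65 − (-0.6190)/2.3700 = 1.9112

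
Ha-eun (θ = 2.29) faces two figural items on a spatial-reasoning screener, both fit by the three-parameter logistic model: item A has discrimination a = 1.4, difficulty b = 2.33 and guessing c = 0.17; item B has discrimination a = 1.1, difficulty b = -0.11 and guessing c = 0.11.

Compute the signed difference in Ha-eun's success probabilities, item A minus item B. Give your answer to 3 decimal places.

P(θ) = c + (1 − c) · 1 / (1 + exp(−a(θ − b)))
P_A = 0.5734
P_B = 0.9407
P_A − P_B = -0.3673

-0.367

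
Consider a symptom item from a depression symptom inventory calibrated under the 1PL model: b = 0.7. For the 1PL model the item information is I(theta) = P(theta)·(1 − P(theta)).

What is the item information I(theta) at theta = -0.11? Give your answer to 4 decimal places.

0.2131

P = 1/(1+e^{0.8100}) = 0.3079
P(1−P) = 0.3079 × 0.6921 = 0.2131
I = P(1−P) = 0.21309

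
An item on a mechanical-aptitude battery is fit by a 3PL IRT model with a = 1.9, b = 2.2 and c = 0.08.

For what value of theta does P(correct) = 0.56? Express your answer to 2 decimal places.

2.25

P(theta) = c + (1 − c) · 1 / (1 + exp(−a(theta − b)))
Remove guessing floor: (0.56 − 0.08)/(1 − 0.08) = 0.5217
logit = ln(0.5217/0.4783) = 0.0870
theta = b + logit/(a) = 2.2 + 0.0870/1.9000 = 2.2458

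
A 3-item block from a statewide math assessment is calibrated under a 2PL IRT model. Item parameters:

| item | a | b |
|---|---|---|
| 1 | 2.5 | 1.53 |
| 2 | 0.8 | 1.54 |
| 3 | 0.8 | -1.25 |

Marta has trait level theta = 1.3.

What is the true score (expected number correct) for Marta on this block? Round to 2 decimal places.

P(theta) = 1 / (1 + exp(−a(theta − b)))
P_1 = 1/(1+e^{0.5750}) = 0.3601
P_2 = 1/(1+e^{0.1920}) = 0.4521
P_3 = 1/(1+e^{-2.0400}) = 0.8849
E[score] = 0.3601 + 0.4521 + 0.8849 = 1.6972

1.70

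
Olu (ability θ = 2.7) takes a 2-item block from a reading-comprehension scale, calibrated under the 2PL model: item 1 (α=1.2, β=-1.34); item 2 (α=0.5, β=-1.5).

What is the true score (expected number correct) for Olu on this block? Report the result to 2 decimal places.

1.88

P(θ) = 1 / (1 + exp(−α(θ − β)))
P_1 = 1/(1+e^{-4.8480}) = 0.9922
P_2 = 1/(1+e^{-2.1000}) = 0.8909
E[score] = 0.9922 + 0.8909 = 1.8831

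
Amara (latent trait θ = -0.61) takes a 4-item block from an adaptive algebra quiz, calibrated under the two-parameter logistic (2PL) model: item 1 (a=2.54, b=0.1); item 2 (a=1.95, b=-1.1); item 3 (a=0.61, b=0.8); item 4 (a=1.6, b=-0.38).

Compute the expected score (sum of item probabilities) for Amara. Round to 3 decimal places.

1.570

P(θ) = 1 / (1 + exp(−a(θ − b)))
P_1 = 1/(1+e^{1.8034}) = 0.1414
P_2 = 1/(1+e^{-0.9555}) = 0.7222
P_3 = 1/(1+e^{0.8601}) = 0.2973
P_4 = 1/(1+e^{0.3680}) = 0.4090
E[score] = 0.1414 + 0.7222 + 0.2973 + 0.4090 = 1.5700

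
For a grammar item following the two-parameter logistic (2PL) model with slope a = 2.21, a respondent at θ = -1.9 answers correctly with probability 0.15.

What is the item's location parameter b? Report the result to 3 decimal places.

P(θ) = 1 / (1 + exp(−a(θ − b)))
logit(0.15) = ln(0.15/0.85) = -1.7346
b = θ − logit/(a) = -1.9 − (-1.7346)/2.2100 = -1.1151

-1.115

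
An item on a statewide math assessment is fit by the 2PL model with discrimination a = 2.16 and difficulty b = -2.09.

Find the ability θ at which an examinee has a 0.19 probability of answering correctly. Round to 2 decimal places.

-2.76

P(θ) = 1 / (1 + exp(−a(θ − b)))
logit = ln(0.1900/0.8100) = -1.4500
θ = b + logit/(a) = -2.09 + (-1.4500)/2.1600 = -2.7613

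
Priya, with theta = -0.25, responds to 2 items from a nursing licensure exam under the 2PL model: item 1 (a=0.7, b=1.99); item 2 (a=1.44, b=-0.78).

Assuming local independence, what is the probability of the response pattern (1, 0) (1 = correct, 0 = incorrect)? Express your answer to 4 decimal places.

P(theta) = 1 / (1 + exp(−a(theta − b)))
P_1 = 1/(1+e^{1.5680}) = 0.1725
P_2 = 1/(1+e^{-0.7632}) = 0.6820
L = P_1 × (1−P_2) = 0.1725 × 0.3180 = 0.05485

0.0548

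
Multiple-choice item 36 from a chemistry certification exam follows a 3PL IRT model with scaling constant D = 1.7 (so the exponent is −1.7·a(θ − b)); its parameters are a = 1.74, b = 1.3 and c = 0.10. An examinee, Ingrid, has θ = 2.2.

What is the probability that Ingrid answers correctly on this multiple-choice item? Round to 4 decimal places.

0.9413

P(θ) = c + (1 − c) · 1 / (1 + exp(−D·a(θ − b)))
Exponent: 1.7 × 1.74 × (2.2 − 1.3) = 2.6622
1/(1 + e^{-2.6622}) = 0.9348
P = 0.10 + 0.90 × 0.9348 = 0.9413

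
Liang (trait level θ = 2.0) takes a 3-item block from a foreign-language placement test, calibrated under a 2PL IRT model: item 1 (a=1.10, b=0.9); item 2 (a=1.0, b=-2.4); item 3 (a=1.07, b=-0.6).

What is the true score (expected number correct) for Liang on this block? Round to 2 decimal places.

P(θ) = 1 / (1 + exp(−a(θ − b)))
P_1 = 1/(1+e^{-1.2100}) = 0.7703
P_2 = 1/(1+e^{-4.4000}) = 0.9879
P_3 = 1/(1+e^{-2.7820}) = 0.9417
E[score] = 0.7703 + 0.9879 + 0.9417 = 2.6999

2.70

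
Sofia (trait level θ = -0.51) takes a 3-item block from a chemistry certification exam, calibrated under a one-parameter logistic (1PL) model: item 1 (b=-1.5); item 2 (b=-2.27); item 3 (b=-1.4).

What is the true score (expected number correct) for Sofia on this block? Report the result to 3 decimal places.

2.291

P(θ) = 1 / (1 + exp(−(θ − b)))
P_1 = 1/(1+e^{-0.9900}) = 0.7291
P_2 = 1/(1+e^{-1.7600}) = 0.8532
P_3 = 1/(1+e^{-0.8900}) = 0.7089
E[score] = 0.7291 + 0.8532 + 0.7089 = 2.2912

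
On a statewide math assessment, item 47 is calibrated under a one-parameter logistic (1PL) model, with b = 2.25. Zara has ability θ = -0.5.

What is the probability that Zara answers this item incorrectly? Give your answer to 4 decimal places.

0.9399

P(θ) = 1 / (1 + exp(−(θ − b)))
Exponent: (-0.5 − 2.25) = -2.7500
1/(1 + e^{2.7500}) = 0.0601
P = 0.0601
P(incorrect) = 1 − 0.0601 = 0.9399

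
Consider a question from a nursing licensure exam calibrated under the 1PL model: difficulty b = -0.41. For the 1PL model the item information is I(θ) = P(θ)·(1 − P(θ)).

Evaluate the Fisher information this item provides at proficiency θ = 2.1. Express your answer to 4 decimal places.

0.0695

P = 1/(1+e^{-2.5100}) = 0.9248
P(1−P) = 0.9248 × 0.0752 = 0.0695
I = P(1−P) = 0.06951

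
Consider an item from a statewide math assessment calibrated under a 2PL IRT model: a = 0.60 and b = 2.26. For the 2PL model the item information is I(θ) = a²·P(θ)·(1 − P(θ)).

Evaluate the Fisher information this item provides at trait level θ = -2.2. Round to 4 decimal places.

P = 1/(1+e^{2.6760}) = 0.0644
P(1−P) = 0.0644 × 0.9356 = 0.0603
I = a² × P(1−P) = 0.60² × 0.0603 = 0.02169

0.0217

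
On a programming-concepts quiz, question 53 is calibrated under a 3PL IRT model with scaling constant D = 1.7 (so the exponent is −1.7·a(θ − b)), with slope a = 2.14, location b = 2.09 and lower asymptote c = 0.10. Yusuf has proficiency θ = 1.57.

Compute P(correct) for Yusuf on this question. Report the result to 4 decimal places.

P(θ) = c + (1 − c) · 1 / (1 + exp(−D·a(θ − b)))
Exponent: 1.7 × 2.14 × (1.57 − 2.09) = -1.8918
1/(1 + e^{1.8918}) = 0.1310
P = 0.10 + 0.90 × 0.1310 = 0.2179

0.2179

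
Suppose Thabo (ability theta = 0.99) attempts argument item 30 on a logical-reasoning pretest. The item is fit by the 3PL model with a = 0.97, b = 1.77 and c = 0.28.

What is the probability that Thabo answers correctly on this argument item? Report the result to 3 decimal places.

P(theta) = c + (1 − c) · 1 / (1 + exp(−a(theta − b)))
Exponent: 0.97 × (0.99 − 1.77) = -0.7566
1/(1 + e^{0.7566}) = 0.3194
P = 0.28 + 0.72 × 0.3194 = 0.5100

0.510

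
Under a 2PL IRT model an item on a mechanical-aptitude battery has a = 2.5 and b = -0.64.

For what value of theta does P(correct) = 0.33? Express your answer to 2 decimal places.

-0.92

P(theta) = 1 / (1 + exp(−a(theta − b)))
logit = ln(0.3300/0.6700) = -0.7082
theta = b + logit/(a) = -0.64 + (-0.7082)/2.5000 = -0.9233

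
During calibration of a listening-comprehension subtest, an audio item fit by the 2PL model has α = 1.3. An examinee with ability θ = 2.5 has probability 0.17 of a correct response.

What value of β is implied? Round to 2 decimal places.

P(θ) = 1 / (1 + exp(−α(θ − β)))
logit(0.17) = ln(0.17/0.83) = -1.5856
β = θ − logit/(α) = 2.5 − (-1.5856)/1.3000 = 3.7197

3.72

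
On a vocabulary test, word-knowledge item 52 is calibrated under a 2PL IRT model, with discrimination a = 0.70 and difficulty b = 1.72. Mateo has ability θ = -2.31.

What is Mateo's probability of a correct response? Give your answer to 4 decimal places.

P(θ) = 1 / (1 + exp(−a(θ − b)))
Exponent: 0.70 × (-2.31 − 1.72) = -2.8210
1/(1 + e^{2.8210}) = 0.0562

0.0562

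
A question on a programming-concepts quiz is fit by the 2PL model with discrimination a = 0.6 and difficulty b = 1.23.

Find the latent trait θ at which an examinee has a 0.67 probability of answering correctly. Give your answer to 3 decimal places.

2.410

P(θ) = 1 / (1 + exp(−a(θ − b)))
logit = ln(0.6700/0.3300) = 0.7082
θ = b + logit/(a) = 1.23 + 0.7082/0.6000 = 2.4103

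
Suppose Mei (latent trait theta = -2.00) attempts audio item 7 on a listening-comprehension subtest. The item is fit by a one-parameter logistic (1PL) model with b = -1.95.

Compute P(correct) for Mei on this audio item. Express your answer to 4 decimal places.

0.4875

P(theta) = 1 / (1 + exp(−(theta − b)))
Exponent: (-2.00 − (-1.95)) = -0.0500
1/(1 + e^{0.0500}) = 0.4875
P = 0.4875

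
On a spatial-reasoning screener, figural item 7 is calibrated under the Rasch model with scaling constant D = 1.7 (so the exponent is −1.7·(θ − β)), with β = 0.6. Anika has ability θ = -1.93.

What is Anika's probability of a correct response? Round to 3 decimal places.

0.013

P(θ) = 1 / (1 + exp(−D·(θ − β)))
Exponent: 1.7 × (-1.93 − 0.6) = -4.3010
1/(1 + e^{4.3010}) = 0.0134
P = 0.0134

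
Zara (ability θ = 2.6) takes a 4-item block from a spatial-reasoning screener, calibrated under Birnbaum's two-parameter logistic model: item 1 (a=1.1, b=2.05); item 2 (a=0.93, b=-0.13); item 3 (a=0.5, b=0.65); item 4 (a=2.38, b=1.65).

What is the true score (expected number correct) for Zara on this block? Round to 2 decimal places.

P(θ) = 1 / (1 + exp(−a(θ − b)))
P_1 = 1/(1+e^{-0.6050}) = 0.6468
P_2 = 1/(1+e^{-2.5389}) = 0.9268
P_3 = 1/(1+e^{-0.9750}) = 0.7261
P_4 = 1/(1+e^{-2.2610}) = 0.9056
E[score] = 0.6468 + 0.9268 + 0.7261 + 0.9056 = 3.2053

3.21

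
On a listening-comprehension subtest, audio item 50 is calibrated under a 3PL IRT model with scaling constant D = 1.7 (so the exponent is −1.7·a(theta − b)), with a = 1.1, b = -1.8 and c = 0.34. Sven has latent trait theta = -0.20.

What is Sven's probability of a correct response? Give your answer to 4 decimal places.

P(theta) = c + (1 − c) · 1 / (1 + exp(−D·a(theta − b)))
Exponent: 1.7 × 1.1 × (-0.20 − (-1.8)) = 2.9920
1/(1 + e^{-2.9920}) = 0.9522
P = 0.34 + 0.66 × 0.9522 = 0.9685

0.9685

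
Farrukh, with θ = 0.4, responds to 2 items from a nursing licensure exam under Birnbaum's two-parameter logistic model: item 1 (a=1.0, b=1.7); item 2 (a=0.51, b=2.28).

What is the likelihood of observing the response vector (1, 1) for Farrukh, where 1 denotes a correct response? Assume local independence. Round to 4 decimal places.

0.0593

P(θ) = 1 / (1 + exp(−a(θ − b)))
P_1 = 1/(1+e^{1.3000}) = 0.2142
P_2 = 1/(1+e^{0.9588}) = 0.2771
L = P_1 × P_2 = 0.2142 × 0.2771 = 0.05935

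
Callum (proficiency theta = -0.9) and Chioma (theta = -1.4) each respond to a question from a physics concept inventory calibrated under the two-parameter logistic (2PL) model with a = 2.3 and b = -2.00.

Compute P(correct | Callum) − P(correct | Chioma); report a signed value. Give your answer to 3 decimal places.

0.127

P(theta) = 1 / (1 + exp(−a(theta − b)))
P(Callum) = 0.9262  [exponent 2.5300]
P(Chioma) = 0.7990  [exponent 1.3800]
Difference = 0.9262 − 0.7990 = 0.1272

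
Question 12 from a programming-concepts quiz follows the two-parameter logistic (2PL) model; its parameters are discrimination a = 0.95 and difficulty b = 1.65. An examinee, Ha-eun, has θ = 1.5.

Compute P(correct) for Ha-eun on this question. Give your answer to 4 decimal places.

0.4644

P(θ) = 1 / (1 + exp(−a(θ − b)))
Exponent: 0.95 × (1.5 − 1.65) = -0.1425
1/(1 + e^{0.1425}) = 0.4644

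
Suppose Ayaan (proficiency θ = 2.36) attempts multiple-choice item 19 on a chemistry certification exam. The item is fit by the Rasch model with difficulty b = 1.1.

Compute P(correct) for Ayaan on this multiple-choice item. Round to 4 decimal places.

0.7790

P(θ) = 1 / (1 + exp(−(θ − b)))
Exponent: (2.36 − 1.1) = 1.2600
1/(1 + e^{-1.2600}) = 0.7790
P = 0.7790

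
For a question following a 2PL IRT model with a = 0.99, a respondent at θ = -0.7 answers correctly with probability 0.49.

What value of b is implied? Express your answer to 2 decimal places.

P(θ) = 1 / (1 + exp(−a(θ − b)))
logit(0.49) = ln(0.49/0.51) = -0.0400
b = θ − logit/(a) = -0.7 − (-0.0400)/0.9900 = -0.6596

-0.66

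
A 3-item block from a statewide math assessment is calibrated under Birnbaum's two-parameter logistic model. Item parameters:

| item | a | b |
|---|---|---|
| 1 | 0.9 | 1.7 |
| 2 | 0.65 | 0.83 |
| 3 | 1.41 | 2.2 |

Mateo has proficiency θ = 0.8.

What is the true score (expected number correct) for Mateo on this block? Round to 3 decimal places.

0.925

P(θ) = 1 / (1 + exp(−a(θ − b)))
P_1 = 1/(1+e^{0.8100}) = 0.3079
P_2 = 1/(1+e^{0.0195}) = 0.4951
P_3 = 1/(1+e^{1.9740}) = 0.1220
E[score] = 0.3079 + 0.4951 + 0.1220 = 0.9250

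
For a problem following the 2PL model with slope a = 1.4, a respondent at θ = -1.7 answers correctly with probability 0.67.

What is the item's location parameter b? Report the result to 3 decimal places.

-2.206

P(θ) = 1 / (1 + exp(−a(θ − b)))
logit(0.67) = ln(0.67/0.33) = 0.7082
b = θ − logit/(a) = -1.7 − 0.7082/1.4000 = -2.2058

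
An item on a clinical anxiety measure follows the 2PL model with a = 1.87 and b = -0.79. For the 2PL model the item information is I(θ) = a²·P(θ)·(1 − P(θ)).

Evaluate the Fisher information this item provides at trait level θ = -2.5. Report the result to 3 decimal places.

P = 1/(1+e^{3.1977}) = 0.0393
P(1−P) = 0.0393 × 0.9607 = 0.0377
I = a² × P(1−P) = 1.87² × 0.0377 = 0.13187

0.132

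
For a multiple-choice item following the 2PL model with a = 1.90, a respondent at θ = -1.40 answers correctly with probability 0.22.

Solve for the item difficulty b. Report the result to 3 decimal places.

-0.734

P(θ) = 1 / (1 + exp(−a(θ − b)))
logit(0.22) = ln(0.22/0.78) = -1.2657
b = θ − logit/(a) = -1.40 − (-1.2657)/1.9000 = -0.7339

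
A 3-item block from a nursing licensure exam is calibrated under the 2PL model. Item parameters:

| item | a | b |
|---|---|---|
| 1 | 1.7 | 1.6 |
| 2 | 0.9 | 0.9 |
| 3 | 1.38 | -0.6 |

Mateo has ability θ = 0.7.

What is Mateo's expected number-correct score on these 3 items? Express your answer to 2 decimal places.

P(θ) = 1 / (1 + exp(−a(θ − b)))
P_1 = 1/(1+e^{1.5300}) = 0.1780
P_2 = 1/(1+e^{0.1800}) = 0.4551
P_3 = 1/(1+e^{-1.7940}) = 0.8574
E[score] = 0.1780 + 0.4551 + 0.8574 = 1.4905

1.49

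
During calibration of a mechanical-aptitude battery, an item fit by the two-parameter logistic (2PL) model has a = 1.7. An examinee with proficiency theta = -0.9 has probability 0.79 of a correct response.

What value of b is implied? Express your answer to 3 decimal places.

-1.679

P(theta) = 1 / (1 + exp(−a(theta − b)))
logit(0.79) = ln(0.79/0.21) = 1.3249
b = theta − logit/(a) = -0.9 − 1.3249/1.7000 = -1.6794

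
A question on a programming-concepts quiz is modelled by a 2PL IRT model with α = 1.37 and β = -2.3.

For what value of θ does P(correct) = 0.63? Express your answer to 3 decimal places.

-1.912

P(θ) = 1 / (1 + exp(−α(θ − β)))
logit = ln(0.6300/0.3700) = 0.5322
θ = β + logit/(α) = -2.3 + 0.5322/1.3700 = -1.9115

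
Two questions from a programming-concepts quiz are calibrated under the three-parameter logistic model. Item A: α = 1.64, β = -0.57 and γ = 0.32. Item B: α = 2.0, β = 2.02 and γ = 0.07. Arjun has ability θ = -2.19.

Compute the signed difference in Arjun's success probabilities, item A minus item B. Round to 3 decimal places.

0.294

P(θ) = γ + (1 − γ) · 1 / (1 + exp(−α(θ − β)))
P_A = 0.3646
P_B = 0.0702
P_A − P_B = 0.2944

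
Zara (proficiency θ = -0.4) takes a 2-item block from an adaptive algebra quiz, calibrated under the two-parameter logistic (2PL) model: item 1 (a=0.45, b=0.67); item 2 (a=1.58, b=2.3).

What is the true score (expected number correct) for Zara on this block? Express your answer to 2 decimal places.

P(θ) = 1 / (1 + exp(−a(θ − b)))
P_1 = 1/(1+e^{0.4815}) = 0.3819
P_2 = 1/(1+e^{4.2660}) = 0.0138
E[score] = 0.3819 + 0.0138 = 0.3957

0.40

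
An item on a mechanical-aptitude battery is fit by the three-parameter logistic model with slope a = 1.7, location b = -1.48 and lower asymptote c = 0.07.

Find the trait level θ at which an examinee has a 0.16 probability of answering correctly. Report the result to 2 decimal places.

P(θ) = c + (1 − c) · 1 / (1 + exp(−a(θ − b)))
Remove guessing floor: (0.16 − 0.07)/(1 − 0.07) = 0.0968
logit = ln(0.0968/0.9032) = -2.2336
θ = b + logit/(a) = -1.48 + (-2.2336)/1.7000 = -2.7939

-2.79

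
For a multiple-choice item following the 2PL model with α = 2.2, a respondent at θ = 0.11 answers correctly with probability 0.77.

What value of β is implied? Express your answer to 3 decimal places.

P(θ) = 1 / (1 + exp(−α(θ − β)))
logit(0.77) = ln(0.77/0.23) = 1.2083
β = θ − logit/(α) = 0.11 − 1.2083/2.2000 = -0.4392

-0.439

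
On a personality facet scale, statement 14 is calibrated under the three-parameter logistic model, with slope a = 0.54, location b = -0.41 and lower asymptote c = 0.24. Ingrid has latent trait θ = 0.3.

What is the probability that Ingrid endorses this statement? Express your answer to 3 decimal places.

0.692

P(θ) = c + (1 − c) · 1 / (1 + exp(−a(θ − b)))
Exponent: 0.54 × (0.3 − (-0.41)) = 0.3834
1/(1 + e^{-0.3834}) = 0.5947
P = 0.24 + 0.76 × 0.5947 = 0.6920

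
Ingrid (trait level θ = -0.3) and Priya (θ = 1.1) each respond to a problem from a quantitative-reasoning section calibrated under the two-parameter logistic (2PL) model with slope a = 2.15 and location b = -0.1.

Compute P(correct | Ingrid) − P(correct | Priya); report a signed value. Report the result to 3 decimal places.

P(θ) = 1 / (1 + exp(−a(θ − b)))
P(Ingrid) = 0.3941  [exponent -0.4300]
P(Priya) = 0.9296  [exponent 2.5800]
Difference = 0.3941 − 0.9296 = -0.5354

-0.535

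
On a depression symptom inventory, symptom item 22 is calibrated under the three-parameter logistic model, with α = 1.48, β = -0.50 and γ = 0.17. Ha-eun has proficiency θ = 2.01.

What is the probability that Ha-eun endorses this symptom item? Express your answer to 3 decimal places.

P(θ) = γ + (1 − γ) · 1 / (1 + exp(−α(θ − β)))
Exponent: 1.48 × (2.01 − (-0.50)) = 3.7148
1/(1 + e^{-3.7148}) = 0.9762
P = 0.17 + 0.83 × 0.9762 = 0.9803

0.980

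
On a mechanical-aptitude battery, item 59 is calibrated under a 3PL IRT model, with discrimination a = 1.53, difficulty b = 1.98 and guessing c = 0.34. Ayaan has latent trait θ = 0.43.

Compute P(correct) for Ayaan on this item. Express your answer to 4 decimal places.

P(θ) = c + (1 − c) · 1 / (1 + exp(−a(θ − b)))
Exponent: 1.53 × (0.43 − 1.98) = -2.3715
1/(1 + e^{2.3715}) = 0.0854
P = 0.34 + 0.66 × 0.0854 = 0.3963

0.3963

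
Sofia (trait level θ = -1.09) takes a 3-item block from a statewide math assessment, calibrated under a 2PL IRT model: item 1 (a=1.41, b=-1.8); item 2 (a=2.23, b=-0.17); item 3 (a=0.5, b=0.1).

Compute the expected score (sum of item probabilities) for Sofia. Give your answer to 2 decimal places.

1.20

P(θ) = 1 / (1 + exp(−a(θ − b)))
P_1 = 1/(1+e^{-1.0011}) = 0.7313
P_2 = 1/(1+e^{2.0516}) = 0.1139
P_3 = 1/(1+e^{0.5950}) = 0.3555
E[score] = 0.7313 + 0.1139 + 0.3555 = 1.2007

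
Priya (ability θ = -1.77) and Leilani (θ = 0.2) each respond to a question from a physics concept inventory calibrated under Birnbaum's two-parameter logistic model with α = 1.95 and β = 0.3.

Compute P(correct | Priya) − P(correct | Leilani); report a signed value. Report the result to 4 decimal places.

-0.4341

P(θ) = 1 / (1 + exp(−α(θ − β)))
P(Priya) = 0.0174  [exponent -4.0365]
P(Leilani) = 0.4514  [exponent -0.1950]
Difference = 0.0174 − 0.4514 = -0.4341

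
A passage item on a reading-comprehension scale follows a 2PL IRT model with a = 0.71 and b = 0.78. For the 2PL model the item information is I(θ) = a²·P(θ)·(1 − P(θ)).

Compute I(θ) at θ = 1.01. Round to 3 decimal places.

0.125

P = 1/(1+e^{-0.1633}) = 0.5407
P(1−P) = 0.5407 × 0.4593 = 0.2483
I = a² × P(1−P) = 0.71² × 0.2483 = 0.12519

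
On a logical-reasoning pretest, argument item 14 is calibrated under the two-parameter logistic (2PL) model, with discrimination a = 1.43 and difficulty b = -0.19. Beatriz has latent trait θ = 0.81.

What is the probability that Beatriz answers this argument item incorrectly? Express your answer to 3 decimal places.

0.193

P(θ) = 1 / (1 + exp(−a(θ − b)))
Exponent: 1.43 × (0.81 − (-0.19)) = 1.4300
1/(1 + e^{-1.4300}) = 0.8069
P(incorrect) = 1 − 0.8069 = 0.1931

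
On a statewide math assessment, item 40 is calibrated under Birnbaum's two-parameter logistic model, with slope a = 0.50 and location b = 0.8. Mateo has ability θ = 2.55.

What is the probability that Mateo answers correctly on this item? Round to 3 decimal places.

0.706

P(θ) = 1 / (1 + exp(−a(θ − b)))
Exponent: 0.50 × (2.55 − 0.8) = 0.8750
1/(1 + e^{-0.8750}) = 0.7058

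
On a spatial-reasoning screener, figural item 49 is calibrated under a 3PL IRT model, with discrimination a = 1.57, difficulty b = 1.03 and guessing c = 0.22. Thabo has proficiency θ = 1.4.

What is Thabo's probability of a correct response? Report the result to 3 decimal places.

0.720

P(θ) = c + (1 − c) · 1 / (1 + exp(−a(θ − b)))
Exponent: 1.57 × (1.4 − 1.03) = 0.5809
1/(1 + e^{-0.5809}) = 0.6413
P = 0.22 + 0.78 × 0.6413 = 0.7202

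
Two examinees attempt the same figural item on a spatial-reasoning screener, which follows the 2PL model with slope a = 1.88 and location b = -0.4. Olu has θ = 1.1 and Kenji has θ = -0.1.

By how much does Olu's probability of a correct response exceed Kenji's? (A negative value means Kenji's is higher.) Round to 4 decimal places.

P(θ) = 1 / (1 + exp(−a(θ − b)))
P(Olu) = 0.9437  [exponent 2.8200]
P(Kenji) = 0.6374  [exponent 0.5640]
Difference = 0.9437 − 0.6374 = 0.3064

0.3064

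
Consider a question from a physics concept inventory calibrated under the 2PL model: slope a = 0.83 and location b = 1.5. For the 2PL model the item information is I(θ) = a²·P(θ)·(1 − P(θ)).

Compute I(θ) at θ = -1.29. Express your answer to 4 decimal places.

P = 1/(1+e^{2.3157}) = 0.0898
P(1−P) = 0.0898 × 0.9102 = 0.0818
I = a² × P(1−P) = 0.83² × 0.0818 = 0.05633

0.0563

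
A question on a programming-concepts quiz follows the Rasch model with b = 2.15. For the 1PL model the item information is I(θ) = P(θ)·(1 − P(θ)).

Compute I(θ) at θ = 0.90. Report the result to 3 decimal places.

0.173

P = 1/(1+e^{1.2500}) = 0.2227
P(1−P) = 0.2227 × 0.7773 = 0.1731
I = P(1−P) = 0.17310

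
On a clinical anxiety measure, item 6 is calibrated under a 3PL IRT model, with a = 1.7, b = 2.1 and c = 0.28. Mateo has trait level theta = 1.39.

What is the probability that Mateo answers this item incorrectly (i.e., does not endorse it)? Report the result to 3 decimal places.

0.554

P(theta) = c + (1 − c) · 1 / (1 + exp(−a(theta − b)))
Exponent: 1.7 × (1.39 − 2.1) = -1.2070
1/(1 + e^{1.2070}) = 0.2302
P = 0.28 + 0.72 × 0.2302 = 0.4458
P(incorrect) = 1 − 0.4458 = 0.5542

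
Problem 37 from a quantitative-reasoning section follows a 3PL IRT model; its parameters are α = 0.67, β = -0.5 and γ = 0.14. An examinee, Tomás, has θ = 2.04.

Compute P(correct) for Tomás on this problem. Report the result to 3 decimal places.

P(θ) = γ + (1 − γ) · 1 / (1 + exp(−α(θ − β)))
Exponent: 0.67 × (2.04 − (-0.5)) = 1.7018
1/(1 + e^{-1.7018}) = 0.8458
P = 0.14 + 0.86 × 0.8458 = 0.8674

0.867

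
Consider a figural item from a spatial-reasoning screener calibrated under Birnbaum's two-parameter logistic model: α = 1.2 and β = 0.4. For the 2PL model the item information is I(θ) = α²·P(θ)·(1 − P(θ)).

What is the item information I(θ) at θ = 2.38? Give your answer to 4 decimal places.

0.1120

P = 1/(1+e^{-2.3760}) = 0.9150
P(1−P) = 0.9150 × 0.0850 = 0.0778
I = α² × P(1−P) = 1.2² × 0.0778 = 0.11202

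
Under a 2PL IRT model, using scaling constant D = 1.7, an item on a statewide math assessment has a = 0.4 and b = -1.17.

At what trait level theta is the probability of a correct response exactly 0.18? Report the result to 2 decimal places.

P(theta) = 1 / (1 + exp(−D·a(theta − b)))
logit = ln(0.1800/0.8200) = -1.5163
theta = b + logit/(1.7·a) = -1.17 + (-1.5163)/0.6800 = -3.3999

-3.40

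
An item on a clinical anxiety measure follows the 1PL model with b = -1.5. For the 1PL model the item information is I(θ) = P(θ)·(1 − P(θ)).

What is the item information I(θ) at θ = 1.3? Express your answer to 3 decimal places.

P = 1/(1+e^{-2.8000}) = 0.9427
P(1−P) = 0.9427 × 0.0573 = 0.0540
I = P(1−P) = 0.05404

0.054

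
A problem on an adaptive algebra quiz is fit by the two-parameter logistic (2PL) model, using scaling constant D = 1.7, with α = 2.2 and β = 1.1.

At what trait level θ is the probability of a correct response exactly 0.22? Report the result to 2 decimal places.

P(θ) = 1 / (1 + exp(−D·α(θ − β)))
logit = ln(0.2200/0.7800) = -1.2657
θ = β + logit/(1.7·α) = 1.1 + (-1.2657)/3.7400 = 0.7616

0.76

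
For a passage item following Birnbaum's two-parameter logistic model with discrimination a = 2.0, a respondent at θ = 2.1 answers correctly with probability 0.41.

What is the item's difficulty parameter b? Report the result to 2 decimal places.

2.28

P(θ) = 1 / (1 + exp(−a(θ − b)))
logit(0.41) = ln(0.41/0.59) = -0.3640
b = θ − logit/(a) = 2.1 − (-0.3640)/2.0000 = 2.2820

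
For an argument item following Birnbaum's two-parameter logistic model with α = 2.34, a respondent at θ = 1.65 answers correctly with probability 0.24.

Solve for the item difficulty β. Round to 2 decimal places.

2.14

P(θ) = 1 / (1 + exp(−α(θ − β)))
logit(0.24) = ln(0.24/0.76) = -1.1527
β = θ − logit/(α) = 1.65 − (-1.1527)/2.3400 = 2.1426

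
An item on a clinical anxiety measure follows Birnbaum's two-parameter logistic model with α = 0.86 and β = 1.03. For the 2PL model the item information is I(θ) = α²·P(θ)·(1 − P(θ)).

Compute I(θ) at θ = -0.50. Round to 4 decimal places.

0.1233

P = 1/(1+e^{1.3158}) = 0.2115
P(1−P) = 0.2115 × 0.7885 = 0.1668
I = α² × P(1−P) = 0.86² × 0.1668 = 0.12335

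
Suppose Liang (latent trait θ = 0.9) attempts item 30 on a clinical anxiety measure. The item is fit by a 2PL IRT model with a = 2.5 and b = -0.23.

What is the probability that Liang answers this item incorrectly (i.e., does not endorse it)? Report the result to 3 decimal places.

P(θ) = 1 / (1 + exp(−a(θ − b)))
Exponent: 2.5 × (0.9 − (-0.23)) = 2.8250
1/(1 + e^{-2.8250}) = 0.9440
P(incorrect) = 1 − 0.9440 = 0.0560

0.056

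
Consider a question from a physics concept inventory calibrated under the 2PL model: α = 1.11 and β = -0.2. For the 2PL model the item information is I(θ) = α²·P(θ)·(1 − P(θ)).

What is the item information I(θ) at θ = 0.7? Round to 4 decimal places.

0.2424

P = 1/(1+e^{-0.9990}) = 0.7309
P(1−P) = 0.7309 × 0.2691 = 0.1967
I = α² × P(1−P) = 1.11² × 0.1967 = 0.24236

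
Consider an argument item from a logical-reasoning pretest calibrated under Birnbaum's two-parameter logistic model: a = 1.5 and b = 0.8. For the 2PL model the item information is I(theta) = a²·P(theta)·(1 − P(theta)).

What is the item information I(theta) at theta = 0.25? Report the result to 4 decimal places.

0.4767

P = 1/(1+e^{0.8250}) = 0.3047
P(1−P) = 0.3047 × 0.6953 = 0.2119
I = a² × P(1−P) = 1.5² × 0.2119 = 0.47668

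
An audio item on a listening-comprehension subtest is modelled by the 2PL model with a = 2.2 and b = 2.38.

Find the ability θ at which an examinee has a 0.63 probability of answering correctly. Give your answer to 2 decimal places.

P(θ) = 1 / (1 + exp(−a(θ − b)))
logit = ln(0.6300/0.3700) = 0.5322
θ = b + logit/(a) = 2.38 + 0.5322/2.2000 = 2.6219

2.62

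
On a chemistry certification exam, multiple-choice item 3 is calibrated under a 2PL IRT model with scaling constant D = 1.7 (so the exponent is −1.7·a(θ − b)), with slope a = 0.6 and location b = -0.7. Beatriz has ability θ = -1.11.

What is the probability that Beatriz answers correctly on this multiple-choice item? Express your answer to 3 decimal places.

0.397

P(θ) = 1 / (1 + exp(−D·a(θ − b)))
Exponent: 1.7 × 0.6 × (-1.11 − (-0.7)) = -0.4182
1/(1 + e^{0.4182}) = 0.3969
P = 0.3969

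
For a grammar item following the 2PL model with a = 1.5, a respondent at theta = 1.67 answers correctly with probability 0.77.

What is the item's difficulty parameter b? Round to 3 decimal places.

0.864

P(theta) = 1 / (1 + exp(−a(theta − b)))
logit(0.77) = ln(0.77/0.23) = 1.2083
b = theta − logit/(a) = 1.67 − 1.2083/1.5000 = 0.8645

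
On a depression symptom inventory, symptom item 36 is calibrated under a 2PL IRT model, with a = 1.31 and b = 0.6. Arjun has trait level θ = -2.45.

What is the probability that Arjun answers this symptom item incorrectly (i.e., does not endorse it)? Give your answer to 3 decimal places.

0.982

P(θ) = 1 / (1 + exp(−a(θ − b)))
Exponent: 1.31 × (-2.45 − 0.6) = -3.9955
1/(1 + e^{3.9955}) = 0.0181
P(incorrect) = 1 − 0.0181 = 0.9819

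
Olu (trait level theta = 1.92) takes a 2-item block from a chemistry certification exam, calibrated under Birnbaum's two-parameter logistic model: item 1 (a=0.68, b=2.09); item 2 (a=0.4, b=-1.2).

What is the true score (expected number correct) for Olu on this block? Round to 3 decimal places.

P(theta) = 1 / (1 + exp(−a(theta − b)))
P_1 = 1/(1+e^{0.1156}) = 0.4711
P_2 = 1/(1+e^{-1.2480}) = 0.7770
E[score] = 0.4711 + 0.7770 = 1.2481

1.248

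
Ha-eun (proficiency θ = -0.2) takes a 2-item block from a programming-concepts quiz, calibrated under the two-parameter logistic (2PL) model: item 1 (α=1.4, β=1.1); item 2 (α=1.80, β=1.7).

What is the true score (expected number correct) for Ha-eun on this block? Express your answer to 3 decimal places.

P(θ) = 1 / (1 + exp(−α(θ − β)))
P_1 = 1/(1+e^{1.8200}) = 0.1394
P_2 = 1/(1+e^{3.4200}) = 0.0317
E[score] = 0.1394 + 0.0317 = 0.1711

0.171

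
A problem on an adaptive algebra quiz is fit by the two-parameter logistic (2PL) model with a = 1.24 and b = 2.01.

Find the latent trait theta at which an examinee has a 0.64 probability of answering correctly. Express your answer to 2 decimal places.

2.47

P(theta) = 1 / (1 + exp(−a(theta − b)))
logit = ln(0.6400/0.3600) = 0.5754
theta = b + logit/(a) = 2.01 + 0.5754/1.2400 = 2.4740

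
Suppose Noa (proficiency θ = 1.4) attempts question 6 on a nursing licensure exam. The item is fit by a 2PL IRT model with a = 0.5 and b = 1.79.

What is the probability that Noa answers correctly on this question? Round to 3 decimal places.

P(θ) = 1 / (1 + exp(−a(θ − b)))
Exponent: 0.5 × (1.4 − 1.79) = -0.1950
1/(1 + e^{0.1950}) = 0.4514

0.451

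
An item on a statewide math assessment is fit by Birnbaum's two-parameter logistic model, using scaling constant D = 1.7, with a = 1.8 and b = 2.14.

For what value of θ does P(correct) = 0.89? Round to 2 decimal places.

2.82

P(θ) = 1 / (1 + exp(−D·a(θ − b)))
logit = ln(0.8900/0.1100) = 2.0907
θ = b + logit/(1.7·a) = 2.14 + 2.0907/3.0600 = 2.8232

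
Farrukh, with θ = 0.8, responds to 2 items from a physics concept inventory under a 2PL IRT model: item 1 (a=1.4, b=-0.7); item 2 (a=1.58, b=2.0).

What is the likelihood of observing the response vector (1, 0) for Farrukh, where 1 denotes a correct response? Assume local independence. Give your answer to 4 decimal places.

P(θ) = 1 / (1 + exp(−a(θ − b)))
P_1 = 1/(1+e^{-2.1000}) = 0.8909
P_2 = 1/(1+e^{1.8960}) = 0.1306
L = P_1 × (1−P_2) = 0.8909 × 0.8694 = 0.77459

0.7746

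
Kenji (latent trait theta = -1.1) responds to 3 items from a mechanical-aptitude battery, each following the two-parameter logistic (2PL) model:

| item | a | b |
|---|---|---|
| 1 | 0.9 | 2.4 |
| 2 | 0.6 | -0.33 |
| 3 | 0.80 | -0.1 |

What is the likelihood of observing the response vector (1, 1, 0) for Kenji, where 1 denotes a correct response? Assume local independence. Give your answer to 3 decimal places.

0.011

P(theta) = 1 / (1 + exp(−a(theta − b)))
P_1 = 1/(1+e^{3.1500}) = 0.0411
P_2 = 1/(1+e^{0.4620}) = 0.3865
P_3 = 1/(1+e^{0.8000}) = 0.3100
L = P_1 × P_2 × (1−P_3) = 0.0411 × 0.3865 × 0.6900 = 0.01096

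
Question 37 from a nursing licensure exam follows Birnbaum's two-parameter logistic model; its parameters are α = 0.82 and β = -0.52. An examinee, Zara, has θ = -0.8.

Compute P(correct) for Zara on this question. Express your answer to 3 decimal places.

0.443

P(θ) = 1 / (1 + exp(−α(θ − β)))
Exponent: 0.82 × (-0.8 − (-0.52)) = -0.2296
1/(1 + e^{0.2296}) = 0.4429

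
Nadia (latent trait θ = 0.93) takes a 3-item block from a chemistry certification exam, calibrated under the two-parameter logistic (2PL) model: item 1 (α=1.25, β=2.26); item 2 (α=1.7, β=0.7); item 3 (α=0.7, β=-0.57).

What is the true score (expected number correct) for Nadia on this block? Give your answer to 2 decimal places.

1.50

P(θ) = 1 / (1 + exp(−α(θ − β)))
P_1 = 1/(1+e^{1.6625}) = 0.1594
P_2 = 1/(1+e^{-0.3910}) = 0.5965
P_3 = 1/(1+e^{-1.0500}) = 0.7408
E[score] = 0.1594 + 0.5965 + 0.7408 = 1.4967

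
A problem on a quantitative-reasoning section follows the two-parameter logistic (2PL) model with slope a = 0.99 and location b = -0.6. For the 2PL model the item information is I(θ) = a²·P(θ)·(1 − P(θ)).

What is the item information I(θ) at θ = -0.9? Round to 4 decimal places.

0.2397

P = 1/(1+e^{0.2970}) = 0.4263
P(1−P) = 0.4263 × 0.5737 = 0.2446
I = a² × P(1−P) = 0.99² × 0.2446 = 0.23970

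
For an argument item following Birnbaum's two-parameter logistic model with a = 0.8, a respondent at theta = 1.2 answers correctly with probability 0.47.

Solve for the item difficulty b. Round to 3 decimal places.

1.350

P(theta) = 1 / (1 + exp(−a(theta − b)))
logit(0.47) = ln(0.47/0.53) = -0.1201
b = theta − logit/(a) = 1.2 − (-0.1201)/0.8000 = 1.3502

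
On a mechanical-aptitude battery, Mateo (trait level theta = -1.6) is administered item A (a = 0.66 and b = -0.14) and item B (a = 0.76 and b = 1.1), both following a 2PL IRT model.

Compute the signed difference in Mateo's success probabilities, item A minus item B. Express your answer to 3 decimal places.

0.162

P(theta) = 1 / (1 + exp(−a(theta − b)))
P_A = 0.2762
P_B = 0.1139
P_A − P_B = 0.1623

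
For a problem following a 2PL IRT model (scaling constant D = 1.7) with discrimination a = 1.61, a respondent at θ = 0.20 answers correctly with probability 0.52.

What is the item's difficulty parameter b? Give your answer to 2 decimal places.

0.17

P(θ) = 1 / (1 + exp(−D·a(θ − b)))
logit(0.52) = ln(0.52/0.48) = 0.0800
b = θ − logit/(1.7·a) = 0.20 − 0.0800/2.7370 = 0.1708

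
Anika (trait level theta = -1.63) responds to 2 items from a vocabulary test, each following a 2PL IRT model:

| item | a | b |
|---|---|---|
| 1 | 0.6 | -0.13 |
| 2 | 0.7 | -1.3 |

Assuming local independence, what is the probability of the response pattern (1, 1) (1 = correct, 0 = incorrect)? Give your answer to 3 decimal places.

0.128

P(theta) = 1 / (1 + exp(−a(theta − b)))
P_1 = 1/(1+e^{0.9000}) = 0.2891
P_2 = 1/(1+e^{0.2310}) = 0.4425
L = P_1 × P_2 = 0.2891 × 0.4425 = 0.12791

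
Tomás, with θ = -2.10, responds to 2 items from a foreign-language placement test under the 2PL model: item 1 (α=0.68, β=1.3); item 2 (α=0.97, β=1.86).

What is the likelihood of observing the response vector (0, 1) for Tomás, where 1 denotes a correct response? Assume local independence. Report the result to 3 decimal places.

P(θ) = 1 / (1 + exp(−α(θ − β)))
P_1 = 1/(1+e^{2.3120}) = 0.0901
P_2 = 1/(1+e^{3.8412}) = 0.0210
L = (1−P_1) × P_2 = 0.9099 × 0.0210 = 0.01912

0.019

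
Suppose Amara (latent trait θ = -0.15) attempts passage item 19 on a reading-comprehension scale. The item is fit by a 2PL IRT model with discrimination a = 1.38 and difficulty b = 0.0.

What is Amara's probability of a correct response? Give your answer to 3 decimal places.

P(θ) = 1 / (1 + exp(−a(θ − b)))
Exponent: 1.38 × (-0.15 − 0.0) = -0.2070
1/(1 + e^{0.2070}) = 0.4484

0.448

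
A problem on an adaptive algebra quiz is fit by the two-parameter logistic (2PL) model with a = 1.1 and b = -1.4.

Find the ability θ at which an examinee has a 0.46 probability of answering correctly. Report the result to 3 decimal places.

-1.546

P(θ) = 1 / (1 + exp(−a(θ − b)))
logit = ln(0.4600/0.5400) = -0.1603
θ = b + logit/(a) = -1.4 + (-0.1603)/1.1000 = -1.5458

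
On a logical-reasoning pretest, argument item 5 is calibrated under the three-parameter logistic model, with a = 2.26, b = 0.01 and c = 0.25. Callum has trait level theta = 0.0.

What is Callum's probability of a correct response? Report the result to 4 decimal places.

P(theta) = c + (1 − c) · 1 / (1 + exp(−a(theta − b)))
Exponent: 2.26 × (0.0 − 0.01) = -0.0226
1/(1 + e^{0.0226}) = 0.4944
P = 0.25 + 0.75 × 0.4944 = 0.6208

0.6208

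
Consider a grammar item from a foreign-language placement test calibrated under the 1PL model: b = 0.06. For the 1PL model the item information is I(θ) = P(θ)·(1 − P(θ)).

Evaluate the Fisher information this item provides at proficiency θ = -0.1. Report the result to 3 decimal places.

0.248

P = 1/(1+e^{0.1600}) = 0.4601
P(1−P) = 0.4601 × 0.5399 = 0.2484
I = P(1−P) = 0.24841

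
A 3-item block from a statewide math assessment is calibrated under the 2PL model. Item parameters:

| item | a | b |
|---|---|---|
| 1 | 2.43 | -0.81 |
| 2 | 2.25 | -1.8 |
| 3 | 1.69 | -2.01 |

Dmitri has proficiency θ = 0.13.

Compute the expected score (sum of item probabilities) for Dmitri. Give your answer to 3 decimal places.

P(θ) = 1 / (1 + exp(−a(θ − b)))
P_1 = 1/(1+e^{-2.2842}) = 0.9076
P_2 = 1/(1+e^{-4.3425}) = 0.9872
P_3 = 1/(1+e^{-3.6166}) = 0.9738
E[score] = 0.9076 + 0.9872 + 0.9738 = 2.8686

2.869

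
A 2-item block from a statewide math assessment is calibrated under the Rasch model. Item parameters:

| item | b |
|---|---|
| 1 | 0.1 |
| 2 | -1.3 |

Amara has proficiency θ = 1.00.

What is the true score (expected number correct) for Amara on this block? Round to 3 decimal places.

P(θ) = 1 / (1 + exp(−(θ − b)))
P_1 = 1/(1+e^{-0.9000}) = 0.7109
P_2 = 1/(1+e^{-2.3000}) = 0.9089
E[score] = 0.7109 + 0.9089 = 1.6198

1.620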